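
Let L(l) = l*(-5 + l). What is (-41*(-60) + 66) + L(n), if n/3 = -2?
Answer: 2592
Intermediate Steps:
n = -6 (n = 3*(-2) = -6)
(-41*(-60) + 66) + L(n) = (-41*(-60) + 66) - 6*(-5 - 6) = (2460 + 66) - 6*(-11) = 2526 + 66 = 2592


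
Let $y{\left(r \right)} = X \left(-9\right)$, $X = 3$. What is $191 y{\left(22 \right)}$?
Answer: $-5157$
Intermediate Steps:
$y{\left(r \right)} = -27$ ($y{\left(r \right)} = 3 \left(-9\right) = -27$)
$191 y{\left(22 \right)} = 191 \left(-27\right) = -5157$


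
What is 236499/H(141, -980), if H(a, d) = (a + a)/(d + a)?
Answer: -66140887/94 ≈ -7.0363e+5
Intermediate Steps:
H(a, d) = 2*a/(a + d) (H(a, d) = (2*a)/(a + d) = 2*a/(a + d))
236499/H(141, -980) = 236499/((2*141/(141 - 980))) = 236499/((2*141/(-839))) = 236499/((2*141*(-1/839))) = 236499/(-282/839) = 236499*(-839/282) = -66140887/94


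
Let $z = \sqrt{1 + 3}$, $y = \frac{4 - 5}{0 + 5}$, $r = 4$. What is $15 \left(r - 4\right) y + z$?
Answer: $2$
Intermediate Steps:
$y = - \frac{1}{5} \approx -0.2$
$z = 2$ ($z = \sqrt{4} = 2$)
$15 \left(r - 4\right) y + z = 15 \left(4 - 4\right) \left(- \frac{1}{5}\right) + 2 = 15 \cdot 0 \left(- \frac{1}{5}\right) + 2 = 15 \cdot 0 + 2 = 0 + 2 = 2$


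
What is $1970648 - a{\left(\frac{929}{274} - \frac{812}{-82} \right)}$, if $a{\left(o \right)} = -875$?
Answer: $1971523$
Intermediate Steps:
$1970648 - a{\left(\frac{929}{274} - \frac{812}{-82} \right)} = 1970648 - -875 = 1970648 + 875 = 1971523$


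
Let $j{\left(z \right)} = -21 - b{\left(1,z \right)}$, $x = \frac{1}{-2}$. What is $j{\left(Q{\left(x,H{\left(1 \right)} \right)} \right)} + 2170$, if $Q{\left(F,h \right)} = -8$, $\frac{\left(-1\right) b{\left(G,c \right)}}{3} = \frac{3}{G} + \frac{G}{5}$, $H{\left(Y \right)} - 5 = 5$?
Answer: $\frac{10793}{5} \approx 2158.6$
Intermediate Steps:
$H{\left(Y \right)} = 10$ ($H{\left(Y \right)} = 5 + 5 = 10$)
$b{\left(G,c \right)} = - \frac{9}{G} - \frac{3 G}{5}$ ($b{\left(G,c \right)} = - 3 \left(\frac{3}{G} + \frac{G}{5}\right) = - \frac{9}{G} - \frac{3 G}{5}$)
$x = - \frac{1}{2} \approx -0.5$
$j{\left(z \right)} = - \frac{57}{5}$ ($j{\left(z \right)} = -21 - \left(- \frac{9}{1} - \frac{3}{5}\right) = -21 - \left(\left(-9\right) 1 - \frac{3}{5}\right) = -21 - \left(-9 - \frac{3}{5}\right) = -21 - - \frac{48}{5} = -21 + \frac{48}{5} = - \frac{57}{5}$)
$j{\left(Q{\left(x,H{\left(1 \right)} \right)} \right)} + 2170 = - \frac{57}{5} + 2170 = \frac{10793}{5}$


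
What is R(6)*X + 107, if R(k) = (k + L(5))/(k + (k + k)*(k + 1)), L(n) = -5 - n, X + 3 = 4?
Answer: 4813/45 ≈ 106.96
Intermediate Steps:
X = 1 (X = -3 + 4 = 1)
R(k) = (-10 + k)/(k + 2*k*(1 + k)) (R(k) = (k + (-5 - 1*5))/(k + (k + k)*(k + 1)) = (k + (-5 - 5))/(k + (2*k)*(1 + k)) = (k - 10)/(k + 2*k*(1 + k)) = (-10 + k)/(k + 2*k*(1 + k)))
R(6)*X + 107 = ((-10 + 6)/(6*(3 + 2*6)))*1 + 107 = ((1/6)*(-4)/(3 + 12))*1 + 107 = ((1/6)*(-4)/15)*1 + 107 = ((1/6)*(1/15)*(-4))*1 + 107 = -2/45*1 + 107 = -2/45 + 107 = 4813/45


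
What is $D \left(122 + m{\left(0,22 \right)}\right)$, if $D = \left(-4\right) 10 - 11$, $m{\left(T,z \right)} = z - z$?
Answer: $-6222$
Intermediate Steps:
$m{\left(T,z \right)} = 0$
$D = -51$ ($D = -40 - 11 = -51$)
$D \left(122 + m{\left(0,22 \right)}\right) = - 51 \left(122 + 0\right) = \left(-51\right) 122 = -6222$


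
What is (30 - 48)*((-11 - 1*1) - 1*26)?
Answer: 684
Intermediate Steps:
(30 - 48)*((-11 - 1*1) - 1*26) = -18*((-11 - 1) - 26) = -18*(-12 - 26) = -18*(-38) = 684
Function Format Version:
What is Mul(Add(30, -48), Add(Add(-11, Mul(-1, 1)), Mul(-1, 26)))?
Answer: 684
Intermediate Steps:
Mul(Add(30, -48), Add(Add(-11, Mul(-1, 1)), Mul(-1, 26))) = Mul(-18, Add(Add(-11, -1), -26)) = Mul(-18, Add(-12, -26)) = Mul(-18, -38) = 684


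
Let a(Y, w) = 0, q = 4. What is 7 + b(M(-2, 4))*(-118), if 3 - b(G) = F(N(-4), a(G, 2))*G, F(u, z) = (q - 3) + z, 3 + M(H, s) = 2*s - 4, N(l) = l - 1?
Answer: -229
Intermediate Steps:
N(l) = -1 + l
M(H, s) = -7 + 2*s (M(H, s) = -3 + (2*s - 4) = -3 + (-4 + 2*s) = -7 + 2*s)
F(u, z) = 1 + z (F(u, z) = (4 - 3) + z = 1 + z)
b(G) = 3 - G (b(G) = 3 - (1 + 0)*G = 3 - G)
7 + b(M(-2, 4))*(-118) = 7 + (3 - (-7 + 2*4))*(-118) = 7 + (3 - (-7 + 8))*(-118) = 7 + (3 - 1*1)*(-118) = 7 + (3 - 1)*(-118) = 7 + 2*(-118) = 7 - 236 = -229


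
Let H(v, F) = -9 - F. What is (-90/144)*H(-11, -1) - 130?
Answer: -125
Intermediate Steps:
(-90/144)*H(-11, -1) - 130 = (-90/144)*(-9 - 1*(-1)) - 130 = (-90*1/144)*(-9 + 1) - 130 = -5/8*(-8) - 130 = 5 - 130 = -125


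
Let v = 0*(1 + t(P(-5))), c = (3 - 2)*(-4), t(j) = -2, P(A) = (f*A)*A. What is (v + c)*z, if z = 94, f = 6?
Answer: -376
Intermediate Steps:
P(A) = 6*A² (P(A) = (6*A)*A = 6*A²)
c = -4 (c = 1*(-4) = -4)
v = 0 (v = 0*(1 - 2) = 0*(-1) = 0)
(v + c)*z = (0 - 4)*94 = -4*94 = -376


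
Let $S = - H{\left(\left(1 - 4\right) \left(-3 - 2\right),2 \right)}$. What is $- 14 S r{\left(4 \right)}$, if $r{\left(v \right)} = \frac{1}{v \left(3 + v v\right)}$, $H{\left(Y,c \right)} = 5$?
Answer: $\frac{35}{38} \approx 0.92105$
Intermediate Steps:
$S = -5$ ($S = \left(-1\right) 5 = -5$)
$r{\left(v \right)} = \frac{1}{v \left(3 + v^{2}\right)}$
$- 14 S r{\left(4 \right)} = \left(-14\right) \left(-5\right) \frac{1}{4 \left(3 + 4^{2}\right)} = 70 \frac{1}{4 \left(3 + 16\right)} = 70 \frac{1}{4 \cdot 19} = 70 \cdot \frac{1}{4} \cdot \frac{1}{19} = 70 \cdot \frac{1}{76} = \frac{35}{38}$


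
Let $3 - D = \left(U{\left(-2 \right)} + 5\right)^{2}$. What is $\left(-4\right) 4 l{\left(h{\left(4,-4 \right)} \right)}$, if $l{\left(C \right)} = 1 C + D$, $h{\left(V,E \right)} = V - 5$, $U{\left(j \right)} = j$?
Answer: $112$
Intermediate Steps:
$D = -6$ ($D = 3 - \left(-2 + 5\right)^{2} = 3 - 3^{2} = 3 - 9 = -6$)
$h{\left(V,E \right)} = -5 + V$
$l{\left(C \right)} = -6 + C$ ($l{\left(C \right)} = 1 C - 6 = C - 6 = -6 + C$)
$\left(-4\right) 4 l{\left(h{\left(4,-4 \right)} \right)} = \left(-4\right) 4 \left(-6 + \left(-5 + 4\right)\right) = - 16 \left(-6 - 1\right) = \left(-16\right) \left(-7\right) = 112$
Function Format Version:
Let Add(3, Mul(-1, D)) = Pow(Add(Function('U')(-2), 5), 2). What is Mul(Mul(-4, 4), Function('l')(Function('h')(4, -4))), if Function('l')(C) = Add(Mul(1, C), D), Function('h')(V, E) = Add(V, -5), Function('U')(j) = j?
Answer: 112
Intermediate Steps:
D = -6 (D = Add(3, Mul(-1, Pow(Add(-2, 5), 2))) = Add(3, Mul(-1, Pow(3, 2))) = Add(3, Mul(-1, 9)) = Add(3, -9) = -6)
Function('h')(V, E) = Add(-5, V)
Function('l')(C) = Add(-6, C) (Function('l')(C) = Add(Mul(1, C), -6) = Add(C, -6) = Add(-6, C))
Mul(Mul(-4, 4), Function('l')(Function('h')(4, -4))) = Mul(Mul(-4, 4), Add(-6, Add(-5, 4))) = Mul(-16, Add(-6, -1)) = Mul(-16, -7) = 112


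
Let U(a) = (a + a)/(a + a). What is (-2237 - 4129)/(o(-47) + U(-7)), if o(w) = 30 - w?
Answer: -1061/13 ≈ -81.615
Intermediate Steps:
U(a) = 1 (U(a) = (2*a)/((2*a)) = (2*a)*(1/(2*a)) = 1)
(-2237 - 4129)/(o(-47) + U(-7)) = (-2237 - 4129)/((30 - 1*(-47)) + 1) = -6366/((30 + 47) + 1) = -6366/(77 + 1) = -6366/78 = -6366*1/78 = -1061/13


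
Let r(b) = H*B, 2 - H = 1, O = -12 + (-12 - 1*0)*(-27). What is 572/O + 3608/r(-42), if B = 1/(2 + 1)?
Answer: 64955/6 ≈ 10826.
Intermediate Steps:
O = 312 (O = -12 + (-12 + 0)*(-27) = -12 - 12*(-27) = -12 + 324 = 312)
H = 1 (H = 2 - 1*1 = 2 - 1 = 1)
B = ⅓ (B = 1/3 = ⅓ ≈ 0.33333)
r(b) = ⅓ (r(b) = 1*(⅓) = ⅓)
572/O + 3608/r(-42) = 572/312 + 3608/(⅓) = 572*(1/312) + 3608*3 = 11/6 + 10824 = 64955/6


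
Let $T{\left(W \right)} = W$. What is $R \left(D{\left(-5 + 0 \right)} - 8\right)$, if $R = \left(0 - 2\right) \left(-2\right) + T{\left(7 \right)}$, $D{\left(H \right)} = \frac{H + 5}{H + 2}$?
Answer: $-88$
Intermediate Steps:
$D{\left(H \right)} = \frac{5 + H}{2 + H}$
$R = 11$ ($R = \left(0 - 2\right) \left(-2\right) + 7 = \left(-2\right) \left(-2\right) + 7 = 4 + 7 = 11$)
$R \left(D{\left(-5 + 0 \right)} - 8\right) = 11 \left(\frac{5 + \left(-5 + 0\right)}{2 + \left(-5 + 0\right)} - 8\right) = 11 \left(\frac{5 - 5}{2 - 5} - 8\right) = 11 \left(\frac{1}{-3} \cdot 0 - 8\right) = 11 \left(\left(- \frac{1}{3}\right) 0 - 8\right) = 11 \left(0 - 8\right) = 11 \left(-8\right) = -88$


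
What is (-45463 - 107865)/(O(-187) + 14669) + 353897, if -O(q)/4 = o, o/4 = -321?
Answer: 7008776757/19805 ≈ 3.5389e+5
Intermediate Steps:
o = -1284 (o = 4*(-321) = -1284)
O(q) = 5136 (O(q) = -4*(-1284) = 5136)
(-45463 - 107865)/(O(-187) + 14669) + 353897 = (-45463 - 107865)/(5136 + 14669) + 353897 = -153328/19805 + 353897 = 7008776757/19805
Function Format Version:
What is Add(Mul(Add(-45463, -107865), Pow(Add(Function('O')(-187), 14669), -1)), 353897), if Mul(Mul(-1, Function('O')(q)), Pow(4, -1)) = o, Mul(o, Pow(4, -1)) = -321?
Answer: Rational(7008776757, 19805) ≈ 3.5389e+5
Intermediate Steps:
o = -1284 (o = Mul(4, -321) = -1284)
Function('O')(q) = 5136 (Function('O')(q) = Mul(-4, -1284) = 5136)
Add(Mul(Add(-45463, -107865), Pow(Add(Function('O')(-187), 14669), -1)), 353897) = Add(Mul(Add(-45463, -107865), Pow(Add(5136, 14669), -1)), 353897) = Add(Mul(-153328, Pow(19805, -1)), 353897) = Add(Mul(-153328, Rational(1, 19805)), 353897) = Add(Rational(-153328, 19805), 353897) = Rational(7008776757, 19805)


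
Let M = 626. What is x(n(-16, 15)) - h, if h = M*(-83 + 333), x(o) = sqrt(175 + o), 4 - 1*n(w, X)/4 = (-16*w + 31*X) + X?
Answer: -156500 + I*sqrt(2753) ≈ -1.565e+5 + 52.469*I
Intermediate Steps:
n(w, X) = 16 - 128*X + 64*w (n(w, X) = 16 - 4*((-16*w + 31*X) + X) = 16 - 4*(-16*w + 32*X) = 16 + (-128*X + 64*w) = 16 - 128*X + 64*w)
h = 156500 (h = 626*(-83 + 333) = 626*250 = 156500)
x(n(-16, 15)) - h = sqrt(175 + (16 - 128*15 + 64*(-16))) - 1*156500 = sqrt(175 + (16 - 1920 - 1024)) - 156500 = sqrt(175 - 2928) - 156500 = sqrt(-2753) - 156500 = I*sqrt(2753) - 156500 = -156500 + I*sqrt(2753)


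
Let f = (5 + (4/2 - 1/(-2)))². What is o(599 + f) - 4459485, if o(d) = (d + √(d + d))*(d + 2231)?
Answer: -41092315/16 + 11545*√5242/8 ≈ -2.4638e+6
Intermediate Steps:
f = 225/4 (f = (5 + (4*(½) - 1*(-½)))² = (5 + (2 + ½))² = (5 + 5/2)² = (15/2)² = 225/4 ≈ 56.250)
o(d) = (2231 + d)*(d + √2*√d) (o(d) = (d + √(2*d))*(2231 + d) = (d + √2*√d)*(2231 + d) = (2231 + d)*(d + √2*√d))
o(599 + f) - 4459485 = ((599 + 225/4)² + 2231*(599 + 225/4) + √2*(599 + 225/4)^(3/2) + 2231*√2*√(599 + 225/4)) - 4459485 = ((2621/4)² + 2231*(2621/4) + √2*(2621/4)^(3/2) + 2231*√2*√(2621/4)) - 4459485 = (6869641/16 + 5847451/4 + √2*(2621*√2621/8) + 2231*√2*(√2621/2)) - 4459485 = (6869641/16 + 5847451/4 + 2621*√5242/8 + 2231*√5242/2) - 4459485 = (30259445/16 + 11545*√5242/8) - 4459485 = -41092315/16 + 11545*√5242/8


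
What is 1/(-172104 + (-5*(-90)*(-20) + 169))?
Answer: -1/180935 ≈ -5.5268e-6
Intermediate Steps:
1/(-172104 + (-5*(-90)*(-20) + 169)) = 1/(-172104 + (450*(-20) + 169)) = 1/(-172104 + (-9000 + 169)) = 1/(-172104 - 8831) = 1/(-180935) = -1/180935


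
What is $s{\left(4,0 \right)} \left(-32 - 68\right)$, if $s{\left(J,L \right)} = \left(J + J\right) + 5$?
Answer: $-1300$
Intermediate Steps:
$s{\left(J,L \right)} = 5 + 2 J$ ($s{\left(J,L \right)} = 2 J + 5 = 5 + 2 J$)
$s{\left(4,0 \right)} \left(-32 - 68\right) = \left(5 + 2 \cdot 4\right) \left(-32 - 68\right) = \left(5 + 8\right) \left(-100\right) = 13 \left(-100\right) = -1300$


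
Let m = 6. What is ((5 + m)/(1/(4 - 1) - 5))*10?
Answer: -165/7 ≈ -23.571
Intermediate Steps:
((5 + m)/(1/(4 - 1) - 5))*10 = ((5 + 6)/(1/(4 - 1) - 5))*10 = (11/(1/3 - 5))*10 = (11/(-14/3))*10 = (11*(-3/14))*10 = -33/14*10 = -165/7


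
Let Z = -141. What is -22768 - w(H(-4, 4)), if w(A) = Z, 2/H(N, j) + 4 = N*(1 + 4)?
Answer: -22627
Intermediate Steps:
H(N, j) = 2/(-4 + 5*N) (H(N, j) = 2/(-4 + N*(1 + 4)) = 2/(-4 + N*5) = 2/(-4 + 5*N))
w(A) = -141
-22768 - w(H(-4, 4)) = -22768 - 1*(-141) = -22768 + 141 = -22627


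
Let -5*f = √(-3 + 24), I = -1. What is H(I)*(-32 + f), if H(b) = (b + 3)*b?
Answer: 64 + 2*√21/5 ≈ 65.833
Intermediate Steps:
H(b) = b*(3 + b) (H(b) = (3 + b)*b = b*(3 + b))
f = -√21/5 (f = -√(-3 + 24)/5 = -√21/5 ≈ -0.91652)
H(I)*(-32 + f) = (-(3 - 1))*(-32 - √21/5) = (-1*2)*(-32 - √21/5) = -2*(-32 - √21/5) = 64 + 2*√21/5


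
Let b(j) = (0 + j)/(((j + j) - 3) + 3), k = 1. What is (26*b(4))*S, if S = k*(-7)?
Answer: -91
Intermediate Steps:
S = -7 (S = 1*(-7) = -7)
b(j) = 1/2 (b(j) = j/((2*j - 3) + 3) = j/((-3 + 2*j) + 3) = j/((2*j)) = j*(1/(2*j)) = 1/2)
(26*b(4))*S = (26*(1/2))*(-7) = 13*(-7) = -91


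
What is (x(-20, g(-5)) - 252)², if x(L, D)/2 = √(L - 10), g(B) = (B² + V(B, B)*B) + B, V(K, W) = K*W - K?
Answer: 63384 - 1008*I*√30 ≈ 63384.0 - 5521.0*I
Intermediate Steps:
V(K, W) = -K + K*W
g(B) = B + B² + B²*(-1 + B) (g(B) = (B² + (B*(-1 + B))*B) + B = (B² + B²*(-1 + B)) + B = B + B² + B²*(-1 + B))
x(L, D) = 2*√(-10 + L) (x(L, D) = 2*√(L - 10) = 2*√(-10 + L))
(x(-20, g(-5)) - 252)² = (2*√(-10 - 20) - 252)² = (2*√(-30) - 252)² = (2*(I*√30) - 252)² = (2*I*√30 - 252)² = (-252 + 2*I*√30)²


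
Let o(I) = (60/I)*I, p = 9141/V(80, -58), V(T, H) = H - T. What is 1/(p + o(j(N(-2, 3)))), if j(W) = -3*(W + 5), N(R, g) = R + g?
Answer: -46/287 ≈ -0.16028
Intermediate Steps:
p = -3047/46 (p = 9141/(-58 - 1*80) = 9141/(-58 - 80) = 9141/(-138) = 9141*(-1/138) = -3047/46 ≈ -66.239)
j(W) = -15 - 3*W (j(W) = -3*(5 + W) = -15 - 3*W)
o(I) = 60
1/(p + o(j(N(-2, 3)))) = 1/(-3047/46 + 60) = 1/(-287/46) = -46/287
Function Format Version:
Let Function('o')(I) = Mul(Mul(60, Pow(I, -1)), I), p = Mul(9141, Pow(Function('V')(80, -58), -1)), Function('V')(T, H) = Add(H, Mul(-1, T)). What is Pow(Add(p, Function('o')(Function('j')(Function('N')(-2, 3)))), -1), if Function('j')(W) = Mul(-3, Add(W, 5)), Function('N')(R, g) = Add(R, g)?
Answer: Rational(-46, 287) ≈ -0.16028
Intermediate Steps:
p = Rational(-3047, 46) (p = Mul(9141, Pow(Add(-58, Mul(-1, 80)), -1)) = Mul(9141, Pow(Add(-58, -80), -1)) = Mul(9141, Pow(-138, -1)) = Mul(9141, Rational(-1, 138)) = Rational(-3047, 46) ≈ -66.239)
Function('j')(W) = Add(-15, Mul(-3, W)) (Function('j')(W) = Mul(-3, Add(5, W)) = Add(-15, Mul(-3, W)))
Function('o')(I) = 60
Pow(Add(p, Function('o')(Function('j')(Function('N')(-2, 3)))), -1) = Pow(Add(Rational(-3047, 46), 60), -1) = Pow(Rational(-287, 46), -1) = Rational(-46, 287)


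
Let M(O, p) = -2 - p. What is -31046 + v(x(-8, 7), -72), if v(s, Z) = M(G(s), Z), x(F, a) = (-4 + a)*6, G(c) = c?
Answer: -30976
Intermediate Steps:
x(F, a) = -24 + 6*a
v(s, Z) = -2 - Z
-31046 + v(x(-8, 7), -72) = -31046 + (-2 - 1*(-72)) = -31046 + (-2 + 72) = -31046 + 70 = -30976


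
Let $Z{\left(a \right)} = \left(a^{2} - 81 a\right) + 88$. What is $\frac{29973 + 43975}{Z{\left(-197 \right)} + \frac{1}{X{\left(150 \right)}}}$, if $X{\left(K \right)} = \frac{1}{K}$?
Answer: $\frac{18487}{13751} \approx 1.3444$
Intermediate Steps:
$Z{\left(a \right)} = 88 + a^{2} - 81 a$
$\frac{29973 + 43975}{Z{\left(-197 \right)} + \frac{1}{X{\left(150 \right)}}} = \frac{29973 + 43975}{\left(88 + \left(-197\right)^{2} - -15957\right) + \frac{1}{\frac{1}{150}}} = \frac{73948}{\left(88 + 38809 + 15957\right) + \frac{1}{\frac{1}{150}}} = \frac{73948}{54854 + 150} = \frac{73948}{55004} = 73948 \cdot \frac{1}{55004} = \frac{18487}{13751}$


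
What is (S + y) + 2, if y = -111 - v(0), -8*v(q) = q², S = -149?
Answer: -258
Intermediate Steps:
v(q) = -q²/8
y = -111 (y = -111 - (-1)*0²/8 = -111 - (-1)*0/8 = -111 - 1*0 = -111 + 0 = -111)
(S + y) + 2 = (-149 - 111) + 2 = -260 + 2 = -258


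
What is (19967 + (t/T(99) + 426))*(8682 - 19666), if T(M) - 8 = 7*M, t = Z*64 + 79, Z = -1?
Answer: -157021859872/701 ≈ -2.2400e+8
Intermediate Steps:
t = 15 (t = -1*64 + 79 = -64 + 79 = 15)
T(M) = 8 + 7*M
(19967 + (t/T(99) + 426))*(8682 - 19666) = (19967 + (15/(8 + 7*99) + 426))*(8682 - 19666) = (19967 + (15/(8 + 693) + 426))*(-10984) = (19967 + (15/701 + 426))*(-10984) = (19967 + 298641/701)*(-10984) = (14295508/701)*(-10984) = -157021859872/701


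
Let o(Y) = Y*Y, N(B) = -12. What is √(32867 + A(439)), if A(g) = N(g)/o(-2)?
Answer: 4*√2054 ≈ 181.28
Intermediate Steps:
o(Y) = Y²
A(g) = -3 (A(g) = -12/((-2)²) = -12/4 = -12*¼ = -3)
√(32867 + A(439)) = √(32867 - 3) = √32864 = 4*√2054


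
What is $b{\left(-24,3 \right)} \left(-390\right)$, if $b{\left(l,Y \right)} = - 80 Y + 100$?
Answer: $54600$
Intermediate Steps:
$b{\left(l,Y \right)} = 100 - 80 Y$
$b{\left(-24,3 \right)} \left(-390\right) = \left(100 - 240\right) \left(-390\right) = \left(-140\right) \left(-390\right) = 54600$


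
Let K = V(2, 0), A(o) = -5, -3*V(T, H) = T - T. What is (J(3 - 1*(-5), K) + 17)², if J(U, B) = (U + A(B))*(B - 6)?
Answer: 1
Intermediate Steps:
V(T, H) = 0 (V(T, H) = -(T - T)/3 = -⅓*0 = 0)
K = 0
J(U, B) = (-6 + B)*(-5 + U) (J(U, B) = (U - 5)*(B - 6) = (-5 + U)*(-6 + B) = (-6 + B)*(-5 + U))
(J(3 - 1*(-5), K) + 17)² = ((30 - 6*(3 - 1*(-5)) - 5*0 + 0*(3 - 1*(-5))) + 17)² = ((30 - 6*(3 + 5) + 0 + 0*(3 + 5)) + 17)² = ((30 - 6*8 + 0 + 0*8) + 17)² = ((30 - 48 + 0 + 0) + 17)² = (-18 + 17)² = (-1)² = 1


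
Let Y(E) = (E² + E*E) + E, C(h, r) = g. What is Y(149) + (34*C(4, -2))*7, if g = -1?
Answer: 44313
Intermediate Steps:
C(h, r) = -1
Y(E) = E + 2*E² (Y(E) = (E² + E²) + E = 2*E² + E = E + 2*E²)
Y(149) + (34*C(4, -2))*7 = 149*(1 + 2*149) + (34*(-1))*7 = 149*(1 + 298) - 34*7 = 149*299 - 238 = 44551 - 238 = 44313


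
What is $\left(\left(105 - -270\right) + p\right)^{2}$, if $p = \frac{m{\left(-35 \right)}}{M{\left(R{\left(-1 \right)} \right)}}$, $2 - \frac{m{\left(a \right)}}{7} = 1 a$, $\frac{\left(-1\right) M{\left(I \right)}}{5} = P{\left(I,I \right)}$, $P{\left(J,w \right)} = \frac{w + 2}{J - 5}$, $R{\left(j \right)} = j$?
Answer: $\frac{11758041}{25} \approx 4.7032 \cdot 10^{5}$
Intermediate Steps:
$P{\left(J,w \right)} = \frac{2 + w}{-5 + J}$
$M{\left(I \right)} = - \frac{5 \left(2 + I\right)}{-5 + I}$ ($M{\left(I \right)} = - 5 \frac{2 + I}{-5 + I} = - \frac{5 \left(2 + I\right)}{-5 + I}$)
$m{\left(a \right)} = 14 - 7 a$ ($m{\left(a \right)} = 14 - 7 \cdot 1 a = 14 - 7 a$)
$p = \frac{1554}{5}$ ($p = \frac{14 - -245}{5 \frac{1}{-5 - 1} \left(-2 - -1\right)} = \frac{14 + 245}{5 \frac{1}{-6} \left(-2 + 1\right)} = \frac{259}{5 \left(- \frac{1}{6}\right) \left(-1\right)} = \frac{259}{\frac{5}{6}} = 259 \cdot \frac{6}{5} = \frac{1554}{5} \approx 310.8$)
$\left(\left(105 - -270\right) + p\right)^{2} = \left(\left(105 - -270\right) + \frac{1554}{5}\right)^{2} = \left(\left(105 + 270\right) + \frac{1554}{5}\right)^{2} = \left(375 + \frac{1554}{5}\right)^{2} = \left(\frac{3429}{5}\right)^{2} = \frac{11758041}{25}$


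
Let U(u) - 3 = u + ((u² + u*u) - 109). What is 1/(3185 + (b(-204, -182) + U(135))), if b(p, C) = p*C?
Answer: 1/76792 ≈ 1.3022e-5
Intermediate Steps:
b(p, C) = C*p
U(u) = -106 + u + 2*u² (U(u) = 3 + (u + ((u² + u*u) - 109)) = 3 + (u + ((u² + u²) - 109)) = 3 + (u + (2*u² - 109)) = 3 + (u + (-109 + 2*u²)) = 3 + (-109 + u + 2*u²) = -106 + u + 2*u²)
1/(3185 + (b(-204, -182) + U(135))) = 1/(3185 + (-182*(-204) + (-106 + 135 + 2*135²))) = 1/(3185 + (37128 + (-106 + 135 + 2*18225))) = 1/(3185 + (37128 + (-106 + 135 + 36450))) = 1/(3185 + (37128 + 36479)) = 1/(3185 + 73607) = 1/76792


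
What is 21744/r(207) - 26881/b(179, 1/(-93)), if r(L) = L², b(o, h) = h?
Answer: 11902183429/4761 ≈ 2.4999e+6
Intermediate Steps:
21744/r(207) - 26881/b(179, 1/(-93)) = 21744/(207²) - 26881/(1/(-93)) = 21744/42849 - 26881/(-1/93) = 21744*(1/42849) - 26881*(-93) = 2416/4761 + 2499933 = 11902183429/4761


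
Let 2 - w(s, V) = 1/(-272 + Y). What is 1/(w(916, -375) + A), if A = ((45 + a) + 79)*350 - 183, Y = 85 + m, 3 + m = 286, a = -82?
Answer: 96/1393823 ≈ 6.8875e-5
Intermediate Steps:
m = 283 (m = -3 + 286 = 283)
Y = 368 (Y = 85 + 283 = 368)
w(s, V) = 191/96 (w(s, V) = 2 - 1/(-272 + 368) = 2 - 1/96 = 191/96)
A = 14517 (A = ((45 - 82) + 79)*350 - 183 = (-37 + 79)*350 - 183 = 42*350 - 183 = 14700 - 183 = 14517)
1/(w(916, -375) + A) = 1/(191/96 + 14517) = 1/(1393823/96) = 96/1393823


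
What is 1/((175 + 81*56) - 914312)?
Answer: -1/909601 ≈ -1.0994e-6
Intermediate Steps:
1/((175 + 81*56) - 914312) = 1/((175 + 4536) - 914312) = 1/(4711 - 914312) = 1/(-909601) = -1/909601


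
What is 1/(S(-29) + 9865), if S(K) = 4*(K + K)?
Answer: 1/9633 ≈ 0.00010381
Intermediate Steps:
S(K) = 8*K (S(K) = 4*(2*K) = 8*K)
1/(S(-29) + 9865) = 1/(8*(-29) + 9865) = 1/(-232 + 9865) = 1/9633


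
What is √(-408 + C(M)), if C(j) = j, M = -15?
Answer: 3*I*√47 ≈ 20.567*I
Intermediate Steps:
√(-408 + C(M)) = √(-408 - 15) = √(-423) = 3*I*√47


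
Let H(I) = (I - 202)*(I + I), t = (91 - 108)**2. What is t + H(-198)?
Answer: 158689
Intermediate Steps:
t = 289 (t = (-17)**2 = 289)
H(I) = 2*I*(-202 + I) (H(I) = (-202 + I)*(2*I) = 2*I*(-202 + I))
t + H(-198) = 289 + 2*(-198)*(-202 - 198) = 289 + 2*(-198)*(-400) = 289 + 158400 = 158689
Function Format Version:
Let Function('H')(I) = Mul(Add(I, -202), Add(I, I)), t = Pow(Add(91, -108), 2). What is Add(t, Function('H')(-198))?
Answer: 158689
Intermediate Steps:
t = 289 (t = Pow(-17, 2) = 289)
Function('H')(I) = Mul(2, I, Add(-202, I)) (Function('H')(I) = Mul(Add(-202, I), Mul(2, I)) = Mul(2, I, Add(-202, I)))
Add(t, Function('H')(-198)) = Add(289, Mul(2, -198, Add(-202, -198))) = Add(289, Mul(2, -198, -400)) = Add(289, 158400) = 158689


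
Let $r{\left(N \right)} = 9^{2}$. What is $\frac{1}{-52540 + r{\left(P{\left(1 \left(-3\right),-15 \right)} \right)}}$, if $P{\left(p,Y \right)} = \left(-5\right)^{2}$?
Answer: $- \frac{1}{52459} \approx -1.9063 \cdot 10^{-5}$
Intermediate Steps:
$P{\left(p,Y \right)} = 25$
$r{\left(N \right)} = 81$
$\frac{1}{-52540 + r{\left(P{\left(1 \left(-3\right),-15 \right)} \right)}} = \frac{1}{-52540 + 81} = \frac{1}{-52459} = - \frac{1}{52459}$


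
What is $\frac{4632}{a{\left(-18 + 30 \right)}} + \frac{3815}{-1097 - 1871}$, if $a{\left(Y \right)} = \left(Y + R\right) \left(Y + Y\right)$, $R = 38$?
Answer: $\frac{27291}{10600} \approx 2.5746$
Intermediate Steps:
$a{\left(Y \right)} = 2 Y \left(38 + Y\right)$ ($a{\left(Y \right)} = \left(Y + 38\right) \left(Y + Y\right) = \left(38 + Y\right) 2 Y = 2 Y \left(38 + Y\right)$)
$\frac{4632}{a{\left(-18 + 30 \right)}} + \frac{3815}{-1097 - 1871} = \frac{4632}{2 \left(-18 + 30\right) \left(38 + \left(-18 + 30\right)\right)} + \frac{3815}{-1097 - 1871} = \frac{4632}{2 \cdot 12 \left(38 + 12\right)} + \frac{3815}{-1097 - 1871} = \frac{4632}{2 \cdot 12 \cdot 50} + \frac{3815}{-2968} = \frac{4632}{1200} + 3815 \left(- \frac{1}{2968}\right) = 4632 \cdot \frac{1}{1200} - \frac{545}{424} = \frac{193}{50} - \frac{545}{424} = \frac{27291}{10600}$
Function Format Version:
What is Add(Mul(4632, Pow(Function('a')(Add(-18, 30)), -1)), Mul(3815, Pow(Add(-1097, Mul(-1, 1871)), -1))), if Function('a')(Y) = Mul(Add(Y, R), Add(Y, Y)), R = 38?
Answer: Rational(27291, 10600) ≈ 2.5746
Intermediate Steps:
Function('a')(Y) = Mul(2, Y, Add(38, Y)) (Function('a')(Y) = Mul(Add(Y, 38), Add(Y, Y)) = Mul(Add(38, Y), Mul(2, Y)) = Mul(2, Y, Add(38, Y)))
Add(Mul(4632, Pow(Function('a')(Add(-18, 30)), -1)), Mul(3815, Pow(Add(-1097, Mul(-1, 1871)), -1))) = Add(Mul(4632, Pow(Mul(2, Add(-18, 30), Add(38, Add(-18, 30))), -1)), Mul(3815, Pow(Add(-1097, Mul(-1, 1871)), -1))) = Add(Mul(4632, Pow(Mul(2, 12, Add(38, 12)), -1)), Mul(3815, Pow(Add(-1097, -1871), -1))) = Add(Mul(4632, Pow(Mul(2, 12, 50), -1)), Mul(3815, Pow(-2968, -1))) = Add(Mul(4632, Pow(1200, -1)), Mul(3815, Rational(-1, 2968))) = Add(Mul(4632, Rational(1, 1200)), Rational(-545, 424)) = Add(Rational(193, 50), Rational(-545, 424)) = Rational(27291, 10600)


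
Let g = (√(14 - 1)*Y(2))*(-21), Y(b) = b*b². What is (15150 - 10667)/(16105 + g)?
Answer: 72198715/259004113 + 753144*√13/259004113 ≈ 0.28924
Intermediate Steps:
Y(b) = b³
g = -168*√13 (g = (√(14 - 1)*2³)*(-21) = (√13*8)*(-21) = (8*√13)*(-21) = -168*√13 ≈ -605.73)
(15150 - 10667)/(16105 + g) = (15150 - 10667)/(16105 - 168*√13) = 4483/(16105 - 168*√13)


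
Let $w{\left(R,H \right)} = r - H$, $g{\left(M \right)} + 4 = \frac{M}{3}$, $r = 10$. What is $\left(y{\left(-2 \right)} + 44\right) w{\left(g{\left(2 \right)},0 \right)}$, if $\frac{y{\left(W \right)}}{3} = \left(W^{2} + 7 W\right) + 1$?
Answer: $170$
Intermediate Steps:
$g{\left(M \right)} = -4 + \frac{M}{3}$
$y{\left(W \right)} = 3 + 3 W^{2} + 21 W$ ($y{\left(W \right)} = 3 \left(\left(W^{2} + 7 W\right) + 1\right) = 3 \left(1 + W^{2} + 7 W\right) = 3 + 3 W^{2} + 21 W$)
$w{\left(R,H \right)} = 10 - H$
$\left(y{\left(-2 \right)} + 44\right) w{\left(g{\left(2 \right)},0 \right)} = \left(\left(3 + 3 \left(-2\right)^{2} + 21 \left(-2\right)\right) + 44\right) \left(10 - 0\right) = \left(\left(3 + 3 \cdot 4 - 42\right) + 44\right) \left(10 + 0\right) = \left(\left(3 + 12 - 42\right) + 44\right) 10 = \left(-27 + 44\right) 10 = 17 \cdot 10 = 170$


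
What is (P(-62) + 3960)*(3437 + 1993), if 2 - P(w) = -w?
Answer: 21177000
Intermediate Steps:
P(w) = 2 + w (P(w) = 2 - (-1)*w = 2 + w)
(P(-62) + 3960)*(3437 + 1993) = ((2 - 62) + 3960)*(3437 + 1993) = (-60 + 3960)*5430 = 3900*5430 = 21177000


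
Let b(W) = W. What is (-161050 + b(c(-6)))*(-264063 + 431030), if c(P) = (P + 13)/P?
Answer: -161341380869/6 ≈ -2.6890e+10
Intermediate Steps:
c(P) = (13 + P)/P
(-161050 + b(c(-6)))*(-264063 + 431030) = (-161050 + (13 - 6)/(-6))*(-264063 + 431030) = (-161050 - 1/6*7)*166967 = (-161050 - 7/6)*166967 = -966307/6*166967 = -161341380869/6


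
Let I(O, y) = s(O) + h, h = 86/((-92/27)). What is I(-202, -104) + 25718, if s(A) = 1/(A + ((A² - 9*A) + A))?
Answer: 12474015263/485507 ≈ 25693.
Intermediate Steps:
s(A) = 1/(A² - 7*A) (s(A) = 1/(A + (A² - 8*A)) = 1/(A² - 7*A))
h = -1161/46 (h = 86/((-92*1/27)) = 86/(-92/27) = 86*(-27/92) = -1161/46 ≈ -25.239)
I(O, y) = -1161/46 + 1/(O*(-7 + O)) (I(O, y) = 1/(O*(-7 + O)) - 1161/46 = -1161/46 + 1/(O*(-7 + O)))
I(-202, -104) + 25718 = (1/46)*(46 - 1161*(-202)*(-7 - 202))/(-202*(-7 - 202)) + 25718 = (1/46)*(-1/202)*(46 - 1161*(-202)*(-209))/(-209) + 25718 = (1/46)*(-1/202)*(-1/209)*(46 - 49015098) + 25718 = (1/46)*(-1/202)*(-1/209)*(-49015052) + 25718 = -12253763/485507 + 25718 = 12474015263/485507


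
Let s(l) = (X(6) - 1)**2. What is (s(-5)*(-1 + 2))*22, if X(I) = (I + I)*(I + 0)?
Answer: 110902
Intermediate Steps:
X(I) = 2*I**2 (X(I) = (2*I)*I = 2*I**2)
s(l) = 5041 (s(l) = (2*6**2 - 1)**2 = (2*36 - 1)**2 = (72 - 1)**2 = 71**2 = 5041)
(s(-5)*(-1 + 2))*22 = (5041*(-1 + 2))*22 = (5041*1)*22 = 5041*22 = 110902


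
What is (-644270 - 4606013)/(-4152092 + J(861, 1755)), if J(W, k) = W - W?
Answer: 5250283/4152092 ≈ 1.2645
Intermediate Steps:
J(W, k) = 0
(-644270 - 4606013)/(-4152092 + J(861, 1755)) = (-644270 - 4606013)/(-4152092 + 0) = -5250283/(-4152092) = -5250283*(-1/4152092) = 5250283/4152092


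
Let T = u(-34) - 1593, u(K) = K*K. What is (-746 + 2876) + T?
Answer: 1693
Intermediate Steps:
u(K) = K**2
T = -437 (T = (-34)**2 - 1593 = 1156 - 1593 = -437)
(-746 + 2876) + T = (-746 + 2876) - 437 = 2130 - 437 = 1693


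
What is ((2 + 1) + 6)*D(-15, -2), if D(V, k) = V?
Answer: -135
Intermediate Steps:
((2 + 1) + 6)*D(-15, -2) = ((2 + 1) + 6)*(-15) = (3 + 6)*(-15) = 9*(-15) = -135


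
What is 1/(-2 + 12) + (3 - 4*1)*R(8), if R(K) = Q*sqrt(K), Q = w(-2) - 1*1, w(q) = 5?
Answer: 1/10 - 8*sqrt(2) ≈ -11.214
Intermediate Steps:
Q = 4 (Q = 5 - 1*1 = 5 - 1 = 4)
R(K) = 4*sqrt(K)
1/(-2 + 12) + (3 - 4*1)*R(8) = 1/(-2 + 12) + (3 - 4*1)*(4*sqrt(8)) = 1/10 + (3 - 4)*(4*(2*sqrt(2))) = 1/10 - 8*sqrt(2)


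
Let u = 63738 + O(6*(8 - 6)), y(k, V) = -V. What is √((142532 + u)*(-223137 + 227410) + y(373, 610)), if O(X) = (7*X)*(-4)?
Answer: 2*√219988843 ≈ 29664.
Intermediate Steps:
O(X) = -28*X
u = 63402 (u = 63738 - 168*(8 - 6) = 63738 - 168*2 = 63738 - 28*12 = 63738 - 336 = 63402)
√((142532 + u)*(-223137 + 227410) + y(373, 610)) = √((142532 + 63402)*(-223137 + 227410) - 1*610) = √(205934*4273 - 610) = √(879955982 - 610) = √879955372 = 2*√219988843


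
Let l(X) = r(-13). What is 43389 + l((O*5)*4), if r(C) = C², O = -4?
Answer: 43558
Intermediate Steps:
l(X) = 169 (l(X) = (-13)² = 169)
43389 + l((O*5)*4) = 43389 + 169 = 43558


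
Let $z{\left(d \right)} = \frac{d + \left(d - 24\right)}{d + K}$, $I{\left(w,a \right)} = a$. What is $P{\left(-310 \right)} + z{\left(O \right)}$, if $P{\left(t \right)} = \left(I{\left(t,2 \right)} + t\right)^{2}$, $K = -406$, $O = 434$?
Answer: $\frac{664259}{7} \approx 94894.0$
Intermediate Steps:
$P{\left(t \right)} = \left(2 + t\right)^{2}$
$z{\left(d \right)} = \frac{-24 + 2 d}{-406 + d}$ ($z{\left(d \right)} = \frac{d + \left(d - 24\right)}{d - 406} = \frac{d + \left(-24 + d\right)}{-406 + d} = \frac{-24 + 2 d}{-406 + d}$)
$P{\left(-310 \right)} + z{\left(O \right)} = \left(2 - 310\right)^{2} + \frac{2 \left(-12 + 434\right)}{-406 + 434} = \left(-308\right)^{2} + 2 \cdot \frac{1}{28} \cdot 422 = 94864 + 2 \cdot \frac{1}{28} \cdot 422 = 94864 + \frac{211}{7} = \frac{664259}{7}$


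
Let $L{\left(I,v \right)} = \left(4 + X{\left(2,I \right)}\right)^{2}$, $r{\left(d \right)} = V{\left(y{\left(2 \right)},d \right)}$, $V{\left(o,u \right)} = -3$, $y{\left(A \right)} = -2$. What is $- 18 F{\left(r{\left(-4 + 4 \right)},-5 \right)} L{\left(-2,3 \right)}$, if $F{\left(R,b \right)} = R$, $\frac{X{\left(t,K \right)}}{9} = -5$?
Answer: $90774$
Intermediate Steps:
$X{\left(t,K \right)} = -45$ ($X{\left(t,K \right)} = 9 \left(-5\right) = -45$)
$r{\left(d \right)} = -3$
$L{\left(I,v \right)} = 1681$ ($L{\left(I,v \right)} = \left(4 - 45\right)^{2} = \left(-41\right)^{2} = 1681$)
$- 18 F{\left(r{\left(-4 + 4 \right)},-5 \right)} L{\left(-2,3 \right)} = \left(-18\right) \left(-3\right) 1681 = 54 \cdot 1681 = 90774$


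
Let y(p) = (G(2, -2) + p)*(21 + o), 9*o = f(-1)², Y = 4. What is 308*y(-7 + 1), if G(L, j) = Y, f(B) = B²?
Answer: -117040/9 ≈ -13004.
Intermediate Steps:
G(L, j) = 4
o = ⅑ (o = ((-1)²)²/9 = (⅑)*1² = (⅑)*1 = ⅑ ≈ 0.11111)
y(p) = 760/9 + 190*p/9 (y(p) = (4 + p)*(21 + ⅑) = (4 + p)*(190/9) = 760/9 + 190*p/9)
308*y(-7 + 1) = 308*(760/9 + 190*(-7 + 1)/9) = 308*(760/9 + (190/9)*(-6)) = 308*(760/9 - 380/3) = 308*(-380/9) = -117040/9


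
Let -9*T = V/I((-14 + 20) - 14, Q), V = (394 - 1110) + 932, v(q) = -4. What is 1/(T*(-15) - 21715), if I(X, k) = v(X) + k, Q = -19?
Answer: -23/499805 ≈ -4.6018e-5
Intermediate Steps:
V = 216 (V = -716 + 932 = 216)
I(X, k) = -4 + k
T = 24/23 (T = -24/(-4 - 19) = -24/(-23) = -24*(-1)/23 = -1/9*(-216/23) = 24/23 ≈ 1.0435)
1/(T*(-15) - 21715) = 1/((24/23)*(-15) - 21715) = 1/(-360/23 - 21715) = 1/(-499805/23) = -23/499805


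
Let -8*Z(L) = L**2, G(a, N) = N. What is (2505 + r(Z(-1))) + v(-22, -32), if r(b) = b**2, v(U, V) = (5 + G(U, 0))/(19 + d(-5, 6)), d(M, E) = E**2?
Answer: 1763595/704 ≈ 2505.1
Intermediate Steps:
Z(L) = -L**2/8
v(U, V) = 1/11 (v(U, V) = (5 + 0)/(19 + 6**2) = 5/(19 + 36) = 5/55 = 5*(1/55) = 1/11)
(2505 + r(Z(-1))) + v(-22, -32) = (2505 + (-1/8*(-1)**2)**2) + 1/11 = (2505 + (-1/8*1)**2) + 1/11 = (2505 + (-1/8)**2) + 1/11 = (2505 + 1/64) + 1/11 = 160321/64 + 1/11 = 1763595/704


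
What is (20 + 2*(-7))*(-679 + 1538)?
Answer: 5154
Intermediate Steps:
(20 + 2*(-7))*(-679 + 1538) = (20 - 14)*859 = 6*859 = 5154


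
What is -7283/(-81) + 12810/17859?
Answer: 43701569/482193 ≈ 90.631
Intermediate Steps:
-7283/(-81) + 12810/17859 = -7283*(-1/81) + 12810*(1/17859) = 7283/81 + 4270/5953 = 43701569/482193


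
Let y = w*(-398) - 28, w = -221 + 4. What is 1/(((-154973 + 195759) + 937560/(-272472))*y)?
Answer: 11353/39974873282834 ≈ 2.8400e-10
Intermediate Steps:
w = -217
y = 86338 (y = -217*(-398) - 28 = 86366 - 28 = 86338)
1/(((-154973 + 195759) + 937560/(-272472))*y) = 1/(((-154973 + 195759) + 937560/(-272472))*86338) = (1/86338)/(40786 + 937560*(-1/272472)) = (1/86338)/(40786 - 39065/11353) = (1/86338)/(463004393/11353) = (11353/463004393)*(1/86338) = 11353/39974873282834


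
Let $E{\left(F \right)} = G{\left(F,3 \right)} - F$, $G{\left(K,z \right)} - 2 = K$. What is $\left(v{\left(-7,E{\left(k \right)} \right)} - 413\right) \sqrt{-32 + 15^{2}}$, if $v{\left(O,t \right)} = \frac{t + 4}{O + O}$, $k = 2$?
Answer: $- \frac{2894 \sqrt{193}}{7} \approx -5743.5$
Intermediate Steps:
$G{\left(K,z \right)} = 2 + K$
$E{\left(F \right)} = 2$ ($E{\left(F \right)} = \left(2 + F\right) - F = 2$)
$v{\left(O,t \right)} = \frac{4 + t}{2 O}$
$\left(v{\left(-7,E{\left(k \right)} \right)} - 413\right) \sqrt{-32 + 15^{2}} = \left(\frac{4 + 2}{2 \left(-7\right)} - 413\right) \sqrt{-32 + 15^{2}} = \left(\frac{1}{2} \left(- \frac{1}{7}\right) 6 - 413\right) \sqrt{-32 + 225} = \left(- \frac{3}{7} - 413\right) \sqrt{193} = - \frac{2894 \sqrt{193}}{7}$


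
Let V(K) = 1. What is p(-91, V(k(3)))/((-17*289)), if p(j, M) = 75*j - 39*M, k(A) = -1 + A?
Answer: 6864/4913 ≈ 1.3971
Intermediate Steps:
p(j, M) = -39*M + 75*j
p(-91, V(k(3)))/((-17*289)) = (-39*1 + 75*(-91))/((-17*289)) = (-39 - 6825)/(-4913) = -6864*(-1/4913) = 6864/4913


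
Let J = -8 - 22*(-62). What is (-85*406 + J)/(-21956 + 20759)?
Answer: 33154/1197 ≈ 27.698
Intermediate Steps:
J = 1356 (J = -8 + 1364 = 1356)
(-85*406 + J)/(-21956 + 20759) = (-85*406 + 1356)/(-21956 + 20759) = (-34510 + 1356)/(-1197) = -33154*(-1/1197) = 33154/1197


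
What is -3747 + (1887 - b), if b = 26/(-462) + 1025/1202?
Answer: -516672469/277662 ≈ -1860.8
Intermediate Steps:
b = 221149/277662 (b = 26*(-1/462) + 1025*(1/1202) = -13/231 + 1025/1202 = 221149/277662 ≈ 0.79647)
-3747 + (1887 - b) = -3747 + (1887 - 1*221149/277662) = -3747 + (1887 - 221149/277662) = -3747 + 523727045/277662 = -516672469/277662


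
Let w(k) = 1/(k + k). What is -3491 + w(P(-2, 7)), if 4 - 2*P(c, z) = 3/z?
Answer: -87268/25 ≈ -3490.7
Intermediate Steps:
P(c, z) = 2 - 3/(2*z)
w(k) = 1/(2*k)
-3491 + w(P(-2, 7)) = -3491 + 1/(2*(2 - 3/2/7)) = -3491 + 1/(2*(2 - 3/2*⅐)) = -3491 + 1/(2*(2 - 3/14)) = -3491 + 1/(2*(25/14)) = -3491 + (½)*(14/25) = -3491 + 7/25 = -87268/25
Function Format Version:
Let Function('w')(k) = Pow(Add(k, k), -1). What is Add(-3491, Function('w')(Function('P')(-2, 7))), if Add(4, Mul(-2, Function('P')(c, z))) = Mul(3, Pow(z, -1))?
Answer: Rational(-87268, 25) ≈ -3490.7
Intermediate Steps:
Function('P')(c, z) = Add(2, Mul(Rational(-3, 2), Pow(z, -1))) (Function('P')(c, z) = Add(2, Mul(Rational(-1, 2), Mul(3, Pow(z, -1)))) = Add(2, Mul(Rational(-3, 2), Pow(z, -1))))
Function('w')(k) = Mul(Rational(1, 2), Pow(k, -1)) (Function('w')(k) = Pow(Mul(2, k), -1) = Mul(Rational(1, 2), Pow(k, -1)))
Add(-3491, Function('w')(Function('P')(-2, 7))) = Add(-3491, Mul(Rational(1, 2), Pow(Add(2, Mul(Rational(-3, 2), Pow(7, -1))), -1))) = Add(-3491, Mul(Rational(1, 2), Pow(Add(2, Mul(Rational(-3, 2), Rational(1, 7))), -1))) = Add(-3491, Mul(Rational(1, 2), Pow(Add(2, Rational(-3, 14)), -1))) = Add(-3491, Mul(Rational(1, 2), Pow(Rational(25, 14), -1))) = Add(-3491, Mul(Rational(1, 2), Rational(14, 25))) = Add(-3491, Rational(7, 25)) = Rational(-87268, 25)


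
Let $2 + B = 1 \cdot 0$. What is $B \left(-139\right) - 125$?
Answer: $153$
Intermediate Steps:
$B = -2$ ($B = -2 + 1 \cdot 0 = -2 + 0 = -2$)
$B \left(-139\right) - 125 = \left(-2\right) \left(-139\right) - 125 = 278 - 125 = 153$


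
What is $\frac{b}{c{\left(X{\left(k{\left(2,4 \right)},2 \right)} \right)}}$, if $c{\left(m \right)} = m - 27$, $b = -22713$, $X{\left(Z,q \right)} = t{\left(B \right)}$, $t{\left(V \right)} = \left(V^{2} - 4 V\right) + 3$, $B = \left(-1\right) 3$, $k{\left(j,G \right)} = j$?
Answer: $7571$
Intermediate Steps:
$B = -3$
$t{\left(V \right)} = 3 + V^{2} - 4 V$
$X{\left(Z,q \right)} = 24$ ($X{\left(Z,q \right)} = 3 + \left(-3\right)^{2} - -12 = 3 + 9 + 12 = 24$)
$c{\left(m \right)} = -27 + m$
$\frac{b}{c{\left(X{\left(k{\left(2,4 \right)},2 \right)} \right)}} = - \frac{22713}{-27 + 24} = - \frac{22713}{-3} = \left(-22713\right) \left(- \frac{1}{3}\right) = 7571$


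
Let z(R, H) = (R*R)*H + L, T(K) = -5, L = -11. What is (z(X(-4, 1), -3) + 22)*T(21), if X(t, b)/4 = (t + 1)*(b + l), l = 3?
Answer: 34505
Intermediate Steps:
X(t, b) = 4*(1 + t)*(3 + b) (X(t, b) = 4*((t + 1)*(b + 3)) = 4*((1 + t)*(3 + b)) = 4*(1 + t)*(3 + b))
z(R, H) = -11 + H*R² (z(R, H) = (R*R)*H - 11 = R²*H - 11 = H*R² - 11 = -11 + H*R²)
(z(X(-4, 1), -3) + 22)*T(21) = ((-11 - 3*(12 + 4*1 + 12*(-4) + 4*1*(-4))²) + 22)*(-5) = ((-11 - 3*(12 + 4 - 48 - 16)²) + 22)*(-5) = ((-11 - 3*(-48)²) + 22)*(-5) = ((-11 - 3*2304) + 22)*(-5) = ((-11 - 6912) + 22)*(-5) = (-6923 + 22)*(-5) = -6901*(-5) = 34505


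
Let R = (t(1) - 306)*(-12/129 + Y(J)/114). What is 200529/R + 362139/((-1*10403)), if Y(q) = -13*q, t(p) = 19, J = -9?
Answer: -509598827769/650447575 ≈ -783.46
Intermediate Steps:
R = -437675/1634 (R = (19 - 306)*(-12/129 - 13*(-9)/114) = -287*(-12*1/129 + 117*(1/114)) = -287*(-4/43 + 39/38) = -287*1525/1634 = -437675/1634 ≈ -267.85)
200529/R + 362139/((-1*10403)) = 200529/(-437675/1634) + 362139/((-1*10403)) = 200529*(-1634/437675) + 362139/(-10403) = -46809198/62525 + 362139*(-1/10403) = -46809198/62525 - 362139/10403 = -509598827769/650447575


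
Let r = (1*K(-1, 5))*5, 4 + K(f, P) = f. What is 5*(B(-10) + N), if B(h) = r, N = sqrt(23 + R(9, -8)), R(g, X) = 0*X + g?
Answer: -125 + 20*sqrt(2) ≈ -96.716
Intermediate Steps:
K(f, P) = -4 + f
R(g, X) = g (R(g, X) = 0 + g = g)
N = 4*sqrt(2) (N = sqrt(23 + 9) = sqrt(32) = 4*sqrt(2) ≈ 5.6569)
r = -25 (r = (1*(-4 - 1))*5 = (1*(-5))*5 = -5*5 = -25)
B(h) = -25
5*(B(-10) + N) = 5*(-25 + 4*sqrt(2)) = -125 + 20*sqrt(2)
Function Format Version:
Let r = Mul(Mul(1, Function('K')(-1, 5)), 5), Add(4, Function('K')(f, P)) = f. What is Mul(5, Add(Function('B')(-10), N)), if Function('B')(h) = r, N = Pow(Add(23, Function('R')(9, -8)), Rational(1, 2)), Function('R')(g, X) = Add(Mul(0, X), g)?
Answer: Add(-125, Mul(20, Pow(2, Rational(1, 2)))) ≈ -96.716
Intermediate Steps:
Function('K')(f, P) = Add(-4, f)
Function('R')(g, X) = g (Function('R')(g, X) = Add(0, g) = g)
N = Mul(4, Pow(2, Rational(1, 2))) (N = Pow(Add(23, 9), Rational(1, 2)) = Pow(32, Rational(1, 2)) = Mul(4, Pow(2, Rational(1, 2))) ≈ 5.6569)
r = -25 (r = Mul(Mul(1, Add(-4, -1)), 5) = Mul(Mul(1, -5), 5) = Mul(-5, 5) = -25)
Function('B')(h) = -25
Mul(5, Add(Function('B')(-10), N)) = Mul(5, Add(-25, Mul(4, Pow(2, Rational(1, 2))))) = Add(-125, Mul(20, Pow(2, Rational(1, 2))))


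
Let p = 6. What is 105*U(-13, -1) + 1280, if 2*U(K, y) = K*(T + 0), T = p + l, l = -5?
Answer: 1195/2 ≈ 597.50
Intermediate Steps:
T = 1 (T = 6 - 5 = 1)
U(K, y) = K/2 (U(K, y) = (K*(1 + 0))/2 = (K*1)/2 = K/2)
105*U(-13, -1) + 1280 = 105*((½)*(-13)) + 1280 = 105*(-13/2) + 1280 = -1365/2 + 1280 = 1195/2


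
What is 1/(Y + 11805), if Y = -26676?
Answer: -1/14871 ≈ -6.7245e-5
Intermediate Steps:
1/(Y + 11805) = 1/(-26676 + 11805) = 1/(-14871) = -1/14871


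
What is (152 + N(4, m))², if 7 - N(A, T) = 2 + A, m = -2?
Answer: 23409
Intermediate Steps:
N(A, T) = 5 - A (N(A, T) = 7 - (2 + A) = 7 + (-2 - A) = 5 - A)
(152 + N(4, m))² = (152 + (5 - 1*4))² = (152 + (5 - 4))² = (152 + 1)² = 153² = 23409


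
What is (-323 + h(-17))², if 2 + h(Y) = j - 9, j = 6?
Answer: 107584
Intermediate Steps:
h(Y) = -5 (h(Y) = -2 + (6 - 9) = -2 - 3 = -5)
(-323 + h(-17))² = (-323 - 5)² = (-328)² = 107584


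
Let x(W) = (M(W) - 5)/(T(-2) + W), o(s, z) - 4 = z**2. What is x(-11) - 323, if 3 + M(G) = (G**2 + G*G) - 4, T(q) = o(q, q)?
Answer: -1199/3 ≈ -399.67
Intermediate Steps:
o(s, z) = 4 + z**2
T(q) = 4 + q**2
M(G) = -7 + 2*G**2 (M(G) = -3 + ((G**2 + G*G) - 4) = -3 + ((G**2 + G**2) - 4) = -3 + (2*G**2 - 4) = -3 + (-4 + 2*G**2) = -7 + 2*G**2)
x(W) = (-12 + 2*W**2)/(8 + W) (x(W) = ((-7 + 2*W**2) - 5)/((4 + (-2)**2) + W) = (-12 + 2*W**2)/((4 + 4) + W) = (-12 + 2*W**2)/(8 + W))
x(-11) - 323 = 2*(-6 + (-11)**2)/(8 - 11) - 323 = 2*(-6 + 121)/(-3) - 323 = 2*(-1/3)*115 - 323 = -230/3 - 323 = -1199/3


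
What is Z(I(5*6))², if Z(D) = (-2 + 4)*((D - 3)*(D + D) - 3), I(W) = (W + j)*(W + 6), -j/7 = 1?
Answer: 7465976971236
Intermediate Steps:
j = -7 (j = -7*1 = -7)
I(W) = (-7 + W)*(6 + W) (I(W) = (W - 7)*(W + 6) = (-7 + W)*(6 + W))
Z(D) = -6 + 4*D*(-3 + D) (Z(D) = 2*((-3 + D)*(2*D) - 3) = 2*(2*D*(-3 + D) - 3) = 2*(-3 + 2*D*(-3 + D)) = -6 + 4*D*(-3 + D))
Z(I(5*6))² = (-6 - 12*(-42 + (5*6)² - 5*6) + 4*(-42 + (5*6)² - 5*6)²)² = (-6 - 12*(-42 + 30² - 1*30) + 4*(-42 + 30² - 1*30)²)² = (-6 - 12*(-42 + 900 - 30) + 4*(-42 + 900 - 30)²)² = (-6 - 12*828 + 4*828²)² = (-6 - 9936 + 4*685584)² = (-6 - 9936 + 2742336)² = 2732394² = 7465976971236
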